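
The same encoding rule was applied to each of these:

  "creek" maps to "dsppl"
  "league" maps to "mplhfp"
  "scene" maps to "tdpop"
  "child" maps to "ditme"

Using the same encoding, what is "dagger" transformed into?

The rule splits by letter class: vowels +11, consonants +1.
For dagger: d(cons)+1=e, a(vowel)+11=l, g(cons)+1=h, g(cons)+1=h, e(vowel)+11=p, r(cons)+1=s.

elhhps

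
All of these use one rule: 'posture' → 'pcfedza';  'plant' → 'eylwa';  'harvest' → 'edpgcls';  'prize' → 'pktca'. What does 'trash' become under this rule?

The word is reversed, then every letter is shifted forward by 11.
For trash: reverse → hsart; then shift: h+11=s, s+11=d, a+11=l, r+11=c, t+11=e.

sdlce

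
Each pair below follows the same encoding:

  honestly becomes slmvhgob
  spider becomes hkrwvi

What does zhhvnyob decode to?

Each pair mirrors across the alphabet (h↔s, o↔l, n↔m): positions sum to 25. This is the alphabet-reversal cipher (Atbash): a becomes z, b becomes y, etc.
Undoing it on zhhvnyob: z↔a, h↔s, h↔s, v↔e, n↔m, y↔b, o↔l, b↔y.

assembly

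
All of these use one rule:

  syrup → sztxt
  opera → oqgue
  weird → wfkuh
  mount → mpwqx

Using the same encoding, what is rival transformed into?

In syrup: s→s is +0, y→z is +1, r→t is +2, u→x is +3 — the shift increases by 1 each position. Letter i (0-indexed) is shifted by i+0, so successive shifts are 0, 1, 2, ….
Applying it to rival: r+0=r, i+1=j, v+2=x, a+3=d, l+4=p.

rjxdp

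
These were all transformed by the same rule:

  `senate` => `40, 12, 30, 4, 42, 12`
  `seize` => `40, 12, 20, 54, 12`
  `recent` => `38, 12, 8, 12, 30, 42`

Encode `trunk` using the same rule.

42, 38, 44, 30, 24

s(#19)→40 and e(#5)→12: differences scale by 2, so n = 2·pos + 2. With a=1..z=26, the number is 2·pos + 2.
Applying it to trunk: t=20→42, r=18→38, u=21→44, n=14→30, k=11→24.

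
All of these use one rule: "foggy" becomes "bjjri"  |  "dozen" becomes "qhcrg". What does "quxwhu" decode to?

return

The output letters match the input read backwards, each shifted +3: foggy reversed is yggof. The word is reversed, then every letter is shifted forward by 3.
Undoing it on quxwhu: shift back: q−3=n, u−3=r, x−3=u, w−3=t, h−3=e, u−3=r → nruter; then reverse → return.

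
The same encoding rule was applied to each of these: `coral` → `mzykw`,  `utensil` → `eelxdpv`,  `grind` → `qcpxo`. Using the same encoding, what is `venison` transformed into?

Shifts by position in coral: pos 0: c→m (+10), pos 1: o→z (+11), pos 2: r→y (+7), pos 3: a→k (+10), pos 4: l→w (+11) — repeating every 3. A repeating key of period 3 is used — shifts +10, +11, +7 over and over.
Applying it to venison: v+10=f, e+11=p, n+7=u, i+10=s, s+11=d, o+7=v, n+10=x.

fpusdvx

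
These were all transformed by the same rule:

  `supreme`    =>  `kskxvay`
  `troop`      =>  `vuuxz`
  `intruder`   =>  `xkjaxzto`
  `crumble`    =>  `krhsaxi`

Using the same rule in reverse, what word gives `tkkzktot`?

nineteen

The output letters match the input read backwards, each shifted +6: supreme reversed is emerpus. Read the word backwards and shift each letter +6.
Undoing it on tkkzktot: shift back: t−6=n, k−6=e, k−6=e, z−6=t, k−6=e, t−6=n, o−6=i, t−6=n → neetenin; then reverse → nineteen.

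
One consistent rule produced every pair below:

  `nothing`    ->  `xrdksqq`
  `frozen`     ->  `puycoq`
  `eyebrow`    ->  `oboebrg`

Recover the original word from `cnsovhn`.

skilled

Shifts by position in nothing: pos 0: n→x (+10), pos 1: o→r (+3), pos 2: t→d (+10), pos 3: h→k (+3) — repeating every 2. The shifts repeat in a cycle of length 2: positions 0,1,… shift by +10, +3, then the pattern repeats.
Decoding cnsovhn: c−10=s, n−3=k, s−10=i, o−3=l, v−10=l, h−3=e, n−10=d.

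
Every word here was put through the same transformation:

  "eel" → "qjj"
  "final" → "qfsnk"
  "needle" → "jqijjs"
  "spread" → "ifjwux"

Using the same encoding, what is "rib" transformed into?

The output letters match the input read backwards, each shifted +5: eel reversed is lee. The word is reversed, then every letter is shifted forward by 5.
Applying it to rib: reverse → bir; then shift: b+5=g, i+5=n, r+5=w.

gnw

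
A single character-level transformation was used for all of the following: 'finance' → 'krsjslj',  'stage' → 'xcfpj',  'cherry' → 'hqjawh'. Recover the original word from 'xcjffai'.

Shifts by position in finance: pos 0: f→k (+5), pos 1: i→r (+9), pos 2: n→s (+5), pos 3: a→j (+9) — repeating every 2. The shifts repeat in a cycle of length 2: positions 0,1,… shift by +5, +9, then the pattern repeats.
Reversing it on xcjffai: x−5=s, c−9=t, j−5=e, f−9=w, f−5=a, a−9=r, i−5=d.

steward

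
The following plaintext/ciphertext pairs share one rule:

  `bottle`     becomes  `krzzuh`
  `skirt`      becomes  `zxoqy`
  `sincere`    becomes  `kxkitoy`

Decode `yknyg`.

ashes

The output letters match the input read backwards, each shifted +6: bottle reversed is elttob. The word is reversed, then every letter is shifted forward by 6.
Undoing it on yknyg: shift back: y−6=s, k−6=e, n−6=h, y−6=s, g−6=a → sehsa; then reverse → ashes.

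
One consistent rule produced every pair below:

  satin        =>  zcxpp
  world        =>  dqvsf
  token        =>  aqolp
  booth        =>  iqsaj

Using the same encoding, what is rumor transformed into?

ywqvt

It's a Vigenère-style cipher with numeric key [7,2,4]: position i shifts by key[i mod 3].
Applying it to rumor: r+7=y, u+2=w, m+4=q, o+7=v, r+2=t.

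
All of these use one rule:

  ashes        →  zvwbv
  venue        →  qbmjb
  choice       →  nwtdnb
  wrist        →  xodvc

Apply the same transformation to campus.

a(0)→z(25) and s(18)→v(21) fit y≡7x+25 (mod 26); the inverse of 7 mod 26 is 15. Treating letters as 0–25, the rule is x ↦ 7x + 25 (mod 26).
On campus: c(2)→7·2+25≡13=n; a(0)→7·0+25≡25=z; m(12)→7·12+25≡5=f; p(15)→7·15+25≡0=a; u(20)→7·20+25≡9=j; s(18)→7·18+25≡21=v (all mod 26).

nzfajv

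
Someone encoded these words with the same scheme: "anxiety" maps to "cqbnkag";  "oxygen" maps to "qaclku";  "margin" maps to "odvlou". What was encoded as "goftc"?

elbow

Letter i (0-indexed) is shifted by i+2, so successive shifts are 2, 3, 4, ….
Undoing it on goftc: g−2=e, o−3=l, f−4=b, t−5=o, c−6=w.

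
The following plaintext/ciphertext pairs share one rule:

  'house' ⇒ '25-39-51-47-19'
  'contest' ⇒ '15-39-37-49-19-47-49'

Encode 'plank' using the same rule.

41-33-11-37-31

h(#8)→25 and o(#15)→39: differences scale by 2, so n = 2·pos + 9. The formula is n = 2×(alphabet index, a=1) + 9.
For plank: p=16→41, l=12→33, a=1→11, n=14→37, k=11→31.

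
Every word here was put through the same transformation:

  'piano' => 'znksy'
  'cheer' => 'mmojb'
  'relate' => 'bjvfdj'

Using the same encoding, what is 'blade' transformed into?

Shifts by position in piano: pos 0: p→z (+10), pos 1: i→n (+5), pos 2: a→k (+10), pos 3: n→s (+5) — repeating every 2. The shifts repeat in a cycle of length 2: positions 0,1,… shift by +10, +5, then the pattern repeats.
On blade: b+10=l, l+5=q, a+10=k, d+5=i, e+10=o.

lqkio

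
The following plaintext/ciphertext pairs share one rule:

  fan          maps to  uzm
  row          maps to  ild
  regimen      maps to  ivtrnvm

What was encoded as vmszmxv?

enhance

Each letter is replaced by its mirror in the alphabet: a↔z, b↔y, c↔x, and so on (the Atbash cipher).
Reversing it on vmszmxv: v↔e, m↔n, s↔h, z↔a, m↔n, x↔c, v↔e.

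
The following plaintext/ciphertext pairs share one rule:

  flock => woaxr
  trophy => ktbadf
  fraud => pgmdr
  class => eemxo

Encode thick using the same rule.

The word is reversed, then every letter is shifted forward by 12.
On thick: reverse → kciht; then shift: k+12=w, c+12=o, i+12=u, h+12=t, t+12=f.

woutf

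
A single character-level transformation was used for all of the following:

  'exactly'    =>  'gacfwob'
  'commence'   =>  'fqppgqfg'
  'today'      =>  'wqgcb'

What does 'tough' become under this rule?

wqwjk

The shift depends on letter class: consonant x→a is +3, but vowel e→g is +2. Two shifts are in play — +2 for a/e/i/o/u, +3 for every other letter.
On tough: t(cons)+3=w, o(vowel)+2=q, u(vowel)+2=w, g(cons)+3=j, h(cons)+3=k.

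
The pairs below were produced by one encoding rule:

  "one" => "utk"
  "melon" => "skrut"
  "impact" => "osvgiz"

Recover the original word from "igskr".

camel

Compare letters: o→u is +6, n→t is +6, e→k is +6 — a constant shift. Each letter is shifted forward by 6 in the alphabet (a Caesar shift of +6).
Undoing it on igskr: i−6=c, g−6=a, s−6=m, k−6=e, r−6=l.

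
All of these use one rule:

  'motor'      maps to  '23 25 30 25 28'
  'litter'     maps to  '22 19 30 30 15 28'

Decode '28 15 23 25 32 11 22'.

m is letter #13 and maps to 23: an offset of 10. The number is (letter's place in the alphabet, a=1) + 10.
Undoing it on 28 15 23 25 32 11 22: 28→(28−10)÷1=18=r, 15→(15−10)÷1=5=e, 23→(23−10)÷1=13=m, 25→(25−10)÷1=15=o, 32→(32−10)÷1=22=v, 11→(11−10)÷1=1=a, 22→(22−10)÷1=12=l.

removal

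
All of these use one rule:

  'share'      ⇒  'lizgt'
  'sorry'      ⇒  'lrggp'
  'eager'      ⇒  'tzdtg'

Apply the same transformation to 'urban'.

s(18)→l(11) and h(7)→i(8) fit y≡5x+25 (mod 26); the inverse of 5 mod 26 is 21. Treating letters as 0–25, the rule is x ↦ 5x + 25 (mod 26).
On urban: u(20)→5·20+25≡21=v; r(17)→5·17+25≡6=g; b(1)→5·1+25≡4=e; a(0)→5·0+25≡25=z; n(13)→5·13+25≡12=m (all mod 26).

vgezm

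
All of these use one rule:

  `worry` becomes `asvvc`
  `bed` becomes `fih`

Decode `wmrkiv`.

It's a constant shift of +4 (ROT4).
Decoding wmrkiv: w−4=s, m−4=i, r−4=n, k−4=g, i−4=e, v−4=r.

singer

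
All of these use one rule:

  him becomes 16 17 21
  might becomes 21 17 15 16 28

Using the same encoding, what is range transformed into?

26 9 22 15 13

Letters become their 1-based position plus 8 (so a→9, b→10, …).
For range: r=18→26, a=1→9, n=14→22, g=7→15, e=5→13.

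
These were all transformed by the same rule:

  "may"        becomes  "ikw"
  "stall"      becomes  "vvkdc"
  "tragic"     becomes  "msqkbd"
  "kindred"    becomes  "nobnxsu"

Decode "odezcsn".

The output letters match the input read backwards, each shifted +10: may reversed is yam. Read the word backwards and shift each letter +10.
Undoing it on odezcsn: shift back: o−10=e, d−10=t, e−10=u, z−10=p, c−10=s, s−10=i, n−10=d → etupsid; then reverse → dispute.

dispute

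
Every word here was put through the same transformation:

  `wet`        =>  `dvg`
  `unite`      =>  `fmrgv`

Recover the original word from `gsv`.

Each pair mirrors across the alphabet (w↔d, e↔v, t↔g): positions sum to 25. Letters are reflected about the middle of the alphabet (position → 25−position): Atbash.
Reversing it on gsv: g↔t, s↔h, v↔e.

the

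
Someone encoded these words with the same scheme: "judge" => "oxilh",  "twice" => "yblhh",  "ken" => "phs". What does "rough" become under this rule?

wrxlm

The shift depends on letter class: consonant j→o is +5, but vowel u→x is +3. Vowels shift forward by 3 and consonants shift forward by 5.
On rough: r(cons)+5=w, o(vowel)+3=r, u(vowel)+3=x, g(cons)+5=l, h(cons)+5=m.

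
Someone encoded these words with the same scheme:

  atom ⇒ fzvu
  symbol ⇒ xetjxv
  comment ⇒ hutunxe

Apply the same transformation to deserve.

The shift increases by 1 at each position, starting from +5: 5, 6, 7, ….
Applying it to deserve: d+5=i, e+6=k, s+7=z, e+8=m, r+9=a, v+10=f, e+11=p.

ikzmafp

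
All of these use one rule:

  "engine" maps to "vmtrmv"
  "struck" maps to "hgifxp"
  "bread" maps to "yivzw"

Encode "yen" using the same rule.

bvm

Each pair mirrors across the alphabet (e↔v, n↔m, g↔t): positions sum to 25. This is the alphabet-reversal cipher (Atbash): a becomes z, b becomes y, etc.
Applying it to yen: y↔b, e↔v, n↔m.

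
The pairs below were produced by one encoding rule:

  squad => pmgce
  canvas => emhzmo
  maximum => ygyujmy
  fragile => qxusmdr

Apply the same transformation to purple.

qxbdgb

The output letters match the input read backwards, each shifted +12: squad reversed is dauqs. Read the word backwards and shift each letter +12.
For purple: reverse → elprup; then shift: e+12=q, l+12=x, p+12=b, r+12=d, u+12=g, p+12=b.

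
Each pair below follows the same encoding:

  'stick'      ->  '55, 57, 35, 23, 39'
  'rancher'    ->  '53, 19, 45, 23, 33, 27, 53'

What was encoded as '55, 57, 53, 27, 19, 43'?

s(#19)→55 and t(#20)→57: differences scale by 2, so n = 2·pos + 17. Each letter becomes 2×(its alphabet position, a=1..z=26) + 17.
Undoing it on 55, 57, 53, 27, 19, 43: 55→(55−17)÷2=19=s, 57→(57−17)÷2=20=t, 53→(53−17)÷2=18=r, 27→(27−17)÷2=5=e, 19→(19−17)÷2=1=a, 43→(43−17)÷2=13=m.

stream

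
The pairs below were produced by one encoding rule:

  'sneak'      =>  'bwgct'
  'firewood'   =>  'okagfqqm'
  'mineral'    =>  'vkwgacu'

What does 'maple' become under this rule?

The shift depends on letter class: consonant s→b is +9, but vowel e→g is +2. Two shifts are in play — +2 for a/e/i/o/u, +9 for every other letter.
Applying it to maple: m(cons)+9=v, a(vowel)+2=c, p(cons)+9=y, l(cons)+9=u, e(vowel)+2=g.

vcyug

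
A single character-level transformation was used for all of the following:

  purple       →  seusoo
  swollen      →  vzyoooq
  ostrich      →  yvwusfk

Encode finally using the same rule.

The rule splits by letter class: vowels +10, consonants +3.
On finally: f(cons)+3=i, i(vowel)+10=s, n(cons)+3=q, a(vowel)+10=k, l(cons)+3=o, l(cons)+3=o, y(cons)+3=b.

isqkoob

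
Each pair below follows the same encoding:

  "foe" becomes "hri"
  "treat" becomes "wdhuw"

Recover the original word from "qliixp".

muffin

The output letters match the input read backwards, each shifted +3: foe reversed is eof. Read the word backwards and shift each letter +3.
Undoing it on qliixp: shift back: q−3=n, l−3=i, i−3=f, i−3=f, x−3=u, p−3=m → niffum; then reverse → muffin.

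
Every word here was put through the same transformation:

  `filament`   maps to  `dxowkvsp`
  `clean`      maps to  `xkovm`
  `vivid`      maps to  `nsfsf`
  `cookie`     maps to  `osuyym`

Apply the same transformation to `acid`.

The output letters match the input read backwards, each shifted +10: filament reversed is tnemalif. The word is reversed, then every letter is shifted forward by 10.
Applying it to acid: reverse → dica; then shift: d+10=n, i+10=s, c+10=m, a+10=k.

nsmk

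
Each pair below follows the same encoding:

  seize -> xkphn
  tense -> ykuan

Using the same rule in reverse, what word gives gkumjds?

beneath

In seize: s→x is +5, e→k is +6, i→p is +7, z→h is +8 — the shift increases by 1 each position. Each letter shifts forward by (position + 5), i.e. 5, 6, 7, … — the shift grows by one for each successive letter.
Reversing it on gkumjds: g−5=b, k−6=e, u−7=n, m−8=e, j−9=a, d−10=t, s−11=h.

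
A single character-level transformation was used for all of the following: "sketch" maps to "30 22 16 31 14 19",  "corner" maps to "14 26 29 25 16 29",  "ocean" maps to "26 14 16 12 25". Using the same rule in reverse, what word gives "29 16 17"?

ref

s is letter #19 and maps to 30: an offset of 11. The number is (letter's place in the alphabet, a=1) + 11.
Decoding 29 16 17: 29→(29−11)÷1=18=r, 16→(16−11)÷1=5=e, 17→(17−11)÷1=6=f.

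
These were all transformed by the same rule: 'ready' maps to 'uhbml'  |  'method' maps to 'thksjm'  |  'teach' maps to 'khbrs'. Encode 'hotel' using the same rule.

sjkhy

Treating letters as 0–25, the rule is x ↦ 21x + 1 (mod 26).
On hotel: h(7)→21·7+1≡18=s; o(14)→21·14+1≡9=j; t(19)→21·19+1≡10=k; e(4)→21·4+1≡7=h; l(11)→21·11+1≡24=y (all mod 26).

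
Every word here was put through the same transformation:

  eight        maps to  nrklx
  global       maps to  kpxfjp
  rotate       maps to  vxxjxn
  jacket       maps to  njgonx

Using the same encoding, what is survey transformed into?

Two shifts are in play — +9 for a/e/i/o/u, +4 for every other letter.
Applying it to survey: s(cons)+4=w, u(vowel)+9=d, r(cons)+4=v, v(cons)+4=z, e(vowel)+9=n, y(cons)+4=c.

wdvznc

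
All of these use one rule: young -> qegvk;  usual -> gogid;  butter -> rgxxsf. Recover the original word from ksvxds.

gentle

This is an affine cipher: with a=0,…,z=25, each position x becomes (9x+8) mod 26.
Reversing it on ksvxds: k(10)→3·(10−8)≡6=g; s(18)→3·(18−8)≡4=e; v(21)→3·(21−8)≡13=n; x(23)→3·(23−8)≡19=t; d(3)→3·(3−8)≡11=l; s(18)→3·(18−8)≡4=e (all mod 26).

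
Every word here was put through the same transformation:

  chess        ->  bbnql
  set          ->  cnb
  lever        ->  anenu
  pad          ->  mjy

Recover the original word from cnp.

get

The output letters match the input read backwards, each shifted +9: chess reversed is ssehc. Read the word backwards and shift each letter +9.
Decoding cnp: shift back: c−9=t, n−9=e, p−9=g → teg; then reverse → get.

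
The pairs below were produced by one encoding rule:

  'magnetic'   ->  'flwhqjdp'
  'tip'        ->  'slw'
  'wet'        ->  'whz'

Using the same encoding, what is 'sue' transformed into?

hxv

The output letters match the input read backwards, each shifted +3: magnetic reversed is citengam. Two steps: reverse the string, then apply a Caesar shift of +3.
Applying it to sue: reverse → eus; then shift: e+3=h, u+3=x, s+3=v.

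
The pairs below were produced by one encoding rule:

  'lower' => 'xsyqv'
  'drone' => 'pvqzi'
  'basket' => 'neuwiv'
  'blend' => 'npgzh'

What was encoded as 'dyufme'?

rustic

Shifts by position in lower: pos 0: l→x (+12), pos 1: o→s (+4), pos 2: w→y (+2), pos 3: e→q (+12), pos 4: r→v (+4) — repeating every 3. The shifts repeat in a cycle of length 3: positions 0,1,… shift by +12, +4, +2, then the pattern repeats.
Reversing it on dyufme: d−12=r, y−4=u, u−2=s, f−12=t, m−4=i, e−2=c.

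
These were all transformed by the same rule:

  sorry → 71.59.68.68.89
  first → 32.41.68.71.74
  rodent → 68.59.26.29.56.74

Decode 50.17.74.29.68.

s(#19)→71 and o(#15)→59: differences scale by 3, so n = 3·pos + 14. Each letter becomes 3×(its alphabet position, a=1..z=26) + 14.
Undoing it on 50.17.74.29.68: 50→(50−14)÷3=12=l, 17→(17−14)÷3=1=a, 74→(74−14)÷3=20=t, 29→(29−14)÷3=5=e, 68→(68−14)÷3=18=r.

later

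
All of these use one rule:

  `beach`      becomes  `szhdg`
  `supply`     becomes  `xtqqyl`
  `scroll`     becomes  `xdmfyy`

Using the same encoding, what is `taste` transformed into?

ihxiz

b(1)→s(18) and e(4)→z(25) fit y≡11x+7 (mod 26); the inverse of 11 mod 26 is 19. This is an affine cipher: with a=0,…,z=25, each position x becomes (11x+7) mod 26.
On taste: t(19)→11·19+7≡8=i; a(0)→11·0+7≡7=h; s(18)→11·18+7≡23=x; t(19)→11·19+7≡8=i; e(4)→11·4+7≡25=z (all mod 26).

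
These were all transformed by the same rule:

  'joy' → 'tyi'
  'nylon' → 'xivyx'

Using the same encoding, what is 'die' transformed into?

nso

Compare letters: j→t is +10, o→y is +10, y→i is +10 — a constant shift. It's a constant shift of +10 (ROT10).
For die: d+10=n, i+10=s, e+10=o.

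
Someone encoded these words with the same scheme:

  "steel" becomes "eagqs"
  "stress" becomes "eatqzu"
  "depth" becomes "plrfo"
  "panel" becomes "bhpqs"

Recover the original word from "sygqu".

green

Shifts by position in steel: pos 0: s→e (+12), pos 1: t→a (+7), pos 2: e→g (+2), pos 3: e→q (+12), pos 4: l→s (+7) — repeating every 3. It's a Vigenère-style cipher with numeric key [12,7,2]: position i shifts by key[i mod 3].
Reversing it on sygqu: s−12=g, y−7=r, g−2=e, q−12=e, u−7=n.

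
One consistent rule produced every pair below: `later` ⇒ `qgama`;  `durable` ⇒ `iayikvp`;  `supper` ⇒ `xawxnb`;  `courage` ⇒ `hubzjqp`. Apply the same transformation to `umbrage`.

zsizjqp

In later: l→q is +5, a→g is +6, t→a is +7, e→m is +8 — the shift increases by 1 each position. The shift increases by 1 at each position, starting from +5: 5, 6, 7, ….
Applying it to umbrage: u+5=z, m+6=s, b+7=i, r+8=z, a+9=j, g+10=q, e+11=p.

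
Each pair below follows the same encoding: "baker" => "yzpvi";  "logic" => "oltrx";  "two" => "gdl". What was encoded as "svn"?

Each pair mirrors across the alphabet (b↔y, a↔z, k↔p): positions sum to 25. Letters are reflected about the middle of the alphabet (position → 25−position): Atbash.
Decoding svn: s↔h, v↔e, n↔m.

hem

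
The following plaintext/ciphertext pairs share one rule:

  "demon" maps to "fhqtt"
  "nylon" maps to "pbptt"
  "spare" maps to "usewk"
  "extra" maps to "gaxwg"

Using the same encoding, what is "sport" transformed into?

usswz

The shift increases by 1 at each position, starting from +2: 2, 3, 4, ….
Applying it to sport: s+2=u, p+3=s, o+4=s, r+5=w, t+6=z.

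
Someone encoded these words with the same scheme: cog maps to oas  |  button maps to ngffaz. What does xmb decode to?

lap

Each letter is shifted forward by 12 in the alphabet (a Caesar shift of +12).
Decoding xmb: x−12=l, m−12=a, b−12=p.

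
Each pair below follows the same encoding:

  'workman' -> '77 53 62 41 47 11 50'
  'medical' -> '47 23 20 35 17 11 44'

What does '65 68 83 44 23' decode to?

With a=1..z=26, the number is 3·pos + 8.
Undoing it on 65 68 83 44 23: 65→(65−8)÷3=19=s, 68→(68−8)÷3=20=t, 83→(83−8)÷3=25=y, 44→(44−8)÷3=12=l, 23→(23−8)÷3=5=e.

style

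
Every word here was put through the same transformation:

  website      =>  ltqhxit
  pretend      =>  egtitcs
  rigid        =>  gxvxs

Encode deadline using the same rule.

Each letter is shifted forward by 15 in the alphabet (a Caesar shift of +15).
Applying it to deadline: d+15=s, e+15=t, a+15=p, d+15=s, l+15=a, i+15=x, n+15=c, e+15=t.

stpsaxct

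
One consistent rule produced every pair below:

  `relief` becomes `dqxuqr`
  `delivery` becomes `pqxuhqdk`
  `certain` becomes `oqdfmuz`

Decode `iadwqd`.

This is a Caesar cipher with shift 12.
Decoding iadwqd: i−12=w, a−12=o, d−12=r, w−12=k, q−12=e, d−12=r.

worker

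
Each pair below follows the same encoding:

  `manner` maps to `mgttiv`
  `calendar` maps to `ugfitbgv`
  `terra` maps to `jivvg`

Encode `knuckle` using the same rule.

This is an affine cipher: with a=0,…,z=25, each position x becomes (7x+6) mod 26.
For knuckle: k(10)→7·10+6≡24=y; n(13)→7·13+6≡19=t; u(20)→7·20+6≡16=q; c(2)→7·2+6≡20=u; k(10)→7·10+6≡24=y; l(11)→7·11+6≡5=f; e(4)→7·4+6≡8=i (all mod 26).

ytquyfi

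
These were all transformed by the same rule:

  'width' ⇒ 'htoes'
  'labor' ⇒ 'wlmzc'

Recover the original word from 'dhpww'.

This is a Caesar cipher with shift 11.
Reversing it on dhpww: d−11=s, h−11=w, p−11=e, w−11=l, w−11=l.

swell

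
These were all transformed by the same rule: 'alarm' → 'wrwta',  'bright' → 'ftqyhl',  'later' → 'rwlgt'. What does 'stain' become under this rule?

a(0)→w(22) and l(11)→r(17) fit y≡9x+22 (mod 26); the inverse of 9 mod 26 is 3. Treating letters as 0–25, the rule is x ↦ 9x + 22 (mod 26).
Applying it to stain: s(18)→9·18+22≡2=c; t(19)→9·19+22≡11=l; a(0)→9·0+22≡22=w; i(8)→9·8+22≡16=q; n(13)→9·13+22≡9=j (all mod 26).

clwqj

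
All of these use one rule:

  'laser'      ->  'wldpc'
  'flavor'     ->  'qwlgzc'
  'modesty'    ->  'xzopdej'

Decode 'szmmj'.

Compare letters: l→w is +11, a→l is +11, s→d is +11 — a constant shift. Every letter moves 11 places later in the alphabet, wrapping around z→a.
Undoing it on szmmj: s−11=h, z−11=o, m−11=b, m−11=b, j−11=y.

hobby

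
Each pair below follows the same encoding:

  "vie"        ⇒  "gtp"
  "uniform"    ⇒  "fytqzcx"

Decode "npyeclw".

Each letter is shifted forward by 11 in the alphabet (a Caesar shift of +11).
Undoing it on npyeclw: n−11=c, p−11=e, y−11=n, e−11=t, c−11=r, l−11=a, w−11=l.

central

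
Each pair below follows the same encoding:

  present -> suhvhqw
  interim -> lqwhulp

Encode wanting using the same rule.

zdqwlqj

Compare letters: p→s is +3, r→u is +3, e→h is +3 — a constant shift. Each letter is shifted forward by 3 in the alphabet (a Caesar shift of +3).
For wanting: w+3=z, a+3=d, n+3=q, t+3=w, i+3=l, n+3=q, g+3=j.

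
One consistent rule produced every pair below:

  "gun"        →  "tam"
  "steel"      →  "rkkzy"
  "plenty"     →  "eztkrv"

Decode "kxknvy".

The word is reversed, then every letter is shifted forward by 6.
Decoding kxknvy: shift back: k−6=e, x−6=r, k−6=e, n−6=h, v−6=p, y−6=s → erehps; then reverse → sphere.

sphere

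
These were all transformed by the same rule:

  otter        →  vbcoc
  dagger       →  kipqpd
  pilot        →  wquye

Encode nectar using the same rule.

Each letter shifts forward by (position + 7), i.e. 7, 8, 9, … — the shift grows by one for each successive letter.
On nectar: n+7=u, e+8=m, c+9=l, t+10=d, a+11=l, r+12=d.

umldld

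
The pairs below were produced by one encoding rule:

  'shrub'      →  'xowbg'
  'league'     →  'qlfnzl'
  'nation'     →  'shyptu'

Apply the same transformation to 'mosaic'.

The shifts repeat in a cycle of length 2: positions 0,1,… shift by +5, +7, then the pattern repeats.
For mosaic: m+5=r, o+7=v, s+5=x, a+7=h, i+5=n, c+7=j.

rvxhnj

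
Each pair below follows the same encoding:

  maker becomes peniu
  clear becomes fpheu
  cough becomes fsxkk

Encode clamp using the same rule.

fpdqs

Shifts by position in maker: pos 0: m→p (+3), pos 1: a→e (+4), pos 2: k→n (+3), pos 3: e→i (+4) — repeating every 2. The shifts repeat in a cycle of length 2: positions 0,1,… shift by +3, +4, then the pattern repeats.
On clamp: c+3=f, l+4=p, a+3=d, m+4=q, p+3=s.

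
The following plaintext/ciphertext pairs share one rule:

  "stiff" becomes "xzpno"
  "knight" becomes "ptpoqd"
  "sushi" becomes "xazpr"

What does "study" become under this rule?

In stiff: s→x is +5, t→z is +6, i→p is +7, f→n is +8 — the shift increases by 1 each position. Letter i (0-indexed) is shifted by i+5, so successive shifts are 5, 6, 7, ….
For study: s+5=x, t+6=z, u+7=b, d+8=l, y+9=h.

xzblh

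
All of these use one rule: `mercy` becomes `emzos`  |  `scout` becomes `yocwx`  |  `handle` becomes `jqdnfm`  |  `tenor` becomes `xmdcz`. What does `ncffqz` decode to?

m(12)→e(4) and e(4)→m(12) fit y≡25x+16 (mod 26); the inverse of 25 mod 26 is 25. Each letter's alphabet position (a=0..z=25) is mapped through 25·x+16 mod 26 — an affine cipher.
Decoding ncffqz: n(13)→25·(13−16)≡3=d; c(2)→25·(2−16)≡14=o; f(5)→25·(5−16)≡11=l; f(5)→25·(5−16)≡11=l; q(16)→25·(16−16)≡0=a; z(25)→25·(25−16)≡17=r (all mod 26).

dollar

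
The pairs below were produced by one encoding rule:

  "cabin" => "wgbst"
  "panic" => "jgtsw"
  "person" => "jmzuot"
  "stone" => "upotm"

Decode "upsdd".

This is an affine cipher: with a=0,…,z=25, each position x becomes (21x+6) mod 26.
Undoing it on upsdd: u(20)→5·(20−6)≡18=s; p(15)→5·(15−6)≡19=t; s(18)→5·(18−6)≡8=i; d(3)→5·(3−6)≡11=l; d(3)→5·(3−6)≡11=l (all mod 26).

still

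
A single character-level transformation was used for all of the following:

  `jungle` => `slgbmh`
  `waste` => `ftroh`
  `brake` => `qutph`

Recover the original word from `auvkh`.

j(9)→s(18) and u(20)→l(11) fit y≡23x+19 (mod 26); the inverse of 23 mod 26 is 17. Each letter's alphabet position (a=0..z=25) is mapped through 23·x+19 mod 26 — an affine cipher.
Reversing it on auvkh: a(0)→17·(0−19)≡15=p; u(20)→17·(20−19)≡17=r; v(21)→17·(21−19)≡8=i; k(10)→17·(10−19)≡3=d; h(7)→17·(7−19)≡4=e (all mod 26).

pride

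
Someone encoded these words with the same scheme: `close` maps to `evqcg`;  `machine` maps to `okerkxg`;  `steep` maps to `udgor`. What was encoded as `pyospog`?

Shifts by position in close: pos 0: c→e (+2), pos 1: l→v (+10), pos 2: o→q (+2), pos 3: s→c (+10) — repeating every 2. It's a Vigenère-style cipher with numeric key [2,10]: position i shifts by key[i mod 2].
Undoing it on pyospog: p−2=n, y−10=o, o−2=m, s−10=i, p−2=n, o−10=e, g−2=e.

nominee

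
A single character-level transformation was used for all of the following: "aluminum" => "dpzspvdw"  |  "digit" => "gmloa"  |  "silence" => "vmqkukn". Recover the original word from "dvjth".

arena

In aluminum: a→d is +3, l→p is +4, u→z is +5, m→s is +6 — the shift increases by 1 each position. Each letter shifts forward by (position + 3), i.e. 3, 4, 5, … — the shift grows by one for each successive letter.
Undoing it on dvjth: d−3=a, v−4=r, j−5=e, t−6=n, h−7=a.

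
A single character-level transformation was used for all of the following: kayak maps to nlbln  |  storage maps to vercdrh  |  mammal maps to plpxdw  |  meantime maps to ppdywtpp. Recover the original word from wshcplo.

Shifts by position in kayak: pos 0: k→n (+3), pos 1: a→l (+11), pos 2: y→b (+3), pos 3: a→l (+11) — repeating every 2. The shifts repeat in a cycle of length 2: positions 0,1,… shift by +3, +11, then the pattern repeats.
Undoing it on wshcplo: w−3=t, s−11=h, h−3=e, c−11=r, p−3=m, l−11=a, o−3=l.

thermal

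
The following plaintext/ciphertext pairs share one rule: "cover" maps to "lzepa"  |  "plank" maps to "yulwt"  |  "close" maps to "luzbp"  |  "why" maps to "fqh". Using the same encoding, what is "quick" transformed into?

zftlt

The shift depends on letter class: consonant c→l is +9, but vowel o→z is +11. Vowels shift forward by 11 and consonants shift forward by 9.
Applying it to quick: q(cons)+9=z, u(vowel)+11=f, i(vowel)+11=t, c(cons)+9=l, k(cons)+9=t.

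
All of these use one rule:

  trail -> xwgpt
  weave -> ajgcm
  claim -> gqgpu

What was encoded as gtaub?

In trail: t→x is +4, r→w is +5, a→g is +6, i→p is +7 — the shift increases by 1 each position. Each letter shifts forward by (position + 4), i.e. 4, 5, 6, … — the shift grows by one for each successive letter.
Reversing it on gtaub: g−4=c, t−5=o, a−6=u, u−7=n, b−8=t.

count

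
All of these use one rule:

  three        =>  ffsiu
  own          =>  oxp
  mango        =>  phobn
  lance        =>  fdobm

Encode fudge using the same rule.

The output letters match the input read backwards, each shifted +1: three reversed is eerht. Two steps: reverse the string, then apply a Caesar shift of +1.
For fudge: reverse → egduf; then shift: e+1=f, g+1=h, d+1=e, u+1=v, f+1=g.

fhevg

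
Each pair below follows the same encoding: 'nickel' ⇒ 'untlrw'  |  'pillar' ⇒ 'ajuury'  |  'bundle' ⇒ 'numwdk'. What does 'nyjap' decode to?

The output letters match the input read backwards, each shifted +9: nickel reversed is lekcin. Read the word backwards and shift each letter +9.
Reversing it on nyjap: shift back: n−9=e, y−9=p, j−9=a, a−9=r, p−9=g → eparg; then reverse → grape.

grape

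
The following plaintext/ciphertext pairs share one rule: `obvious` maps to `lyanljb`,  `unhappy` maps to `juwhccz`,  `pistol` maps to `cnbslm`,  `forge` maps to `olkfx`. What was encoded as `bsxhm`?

steal

This is an affine cipher: with a=0,…,z=25, each position x becomes (17x+7) mod 26.
Undoing it on bsxhm: b(1)→23·(1−7)≡18=s; s(18)→23·(18−7)≡19=t; x(23)→23·(23−7)≡4=e; h(7)→23·(7−7)≡0=a; m(12)→23·(12−7)≡11=l (all mod 26).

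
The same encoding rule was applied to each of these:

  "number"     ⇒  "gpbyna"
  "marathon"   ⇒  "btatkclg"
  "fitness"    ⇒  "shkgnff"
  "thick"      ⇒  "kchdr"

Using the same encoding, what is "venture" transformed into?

ungkpan

Each letter's alphabet position (a=0..z=25) is mapped through 5·x+19 mod 26 — an affine cipher.
On venture: v(21)→5·21+19≡20=u; e(4)→5·4+19≡13=n; n(13)→5·13+19≡6=g; t(19)→5·19+19≡10=k; u(20)→5·20+19≡15=p; r(17)→5·17+19≡0=a; e(4)→5·4+19≡13=n (all mod 26).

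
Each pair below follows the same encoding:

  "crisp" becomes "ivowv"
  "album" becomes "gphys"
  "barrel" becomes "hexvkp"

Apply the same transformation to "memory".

A repeating key of period 2 is used — shifts +6, +4 over and over.
For memory: m+6=s, e+4=i, m+6=s, o+4=s, r+6=x, y+4=c.

sissxc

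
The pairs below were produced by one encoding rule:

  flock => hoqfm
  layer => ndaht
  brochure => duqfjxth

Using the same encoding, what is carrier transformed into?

Shifts by position in flock: pos 0: f→h (+2), pos 1: l→o (+3), pos 2: o→q (+2), pos 3: c→f (+3) — repeating every 2. It's a Vigenère-style cipher with numeric key [2,3]: position i shifts by key[i mod 2].
On carrier: c+2=e, a+3=d, r+2=t, r+3=u, i+2=k, e+3=h, r+2=t.

edtukht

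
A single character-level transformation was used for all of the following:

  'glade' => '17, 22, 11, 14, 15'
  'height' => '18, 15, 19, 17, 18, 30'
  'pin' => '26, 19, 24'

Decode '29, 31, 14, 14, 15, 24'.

g is letter #7 and maps to 17: an offset of 10. Letters become their 1-based position plus 10 (so a→11, b→12, …).
Reversing it on 29, 31, 14, 14, 15, 24: 29→(29−10)÷1=19=s, 31→(31−10)÷1=21=u, 14→(14−10)÷1=4=d, 14→(14−10)÷1=4=d, 15→(15−10)÷1=5=e, 24→(24−10)÷1=14=n.

sudden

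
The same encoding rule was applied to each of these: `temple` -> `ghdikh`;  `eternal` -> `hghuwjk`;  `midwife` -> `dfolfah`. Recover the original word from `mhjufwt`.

t(19)→g(6) and e(4)→h(7) fit y≡19x+9 (mod 26); the inverse of 19 mod 26 is 11. Each letter's alphabet position (a=0..z=25) is mapped through 19·x+9 mod 26 — an affine cipher.
Reversing it on mhjufwt: m(12)→11·(12−9)≡7=h; h(7)→11·(7−9)≡4=e; j(9)→11·(9−9)≡0=a; u(20)→11·(20−9)≡17=r; f(5)→11·(5−9)≡8=i; w(22)→11·(22−9)≡13=n; t(19)→11·(19−9)≡6=g (all mod 26).

hearing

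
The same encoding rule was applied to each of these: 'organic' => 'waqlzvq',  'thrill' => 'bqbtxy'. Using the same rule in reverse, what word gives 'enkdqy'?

weasel

In organic: o→w is +8, r→a is +9, g→q is +10, a→l is +11 — the shift increases by 1 each position. Letter i (0-indexed) is shifted by i+8, so successive shifts are 8, 9, 10, ….
Undoing it on enkdqy: e−8=w, n−9=e, k−10=a, d−11=s, q−12=e, y−13=l.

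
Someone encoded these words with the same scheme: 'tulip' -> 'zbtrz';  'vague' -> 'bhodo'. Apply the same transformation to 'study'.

yacmi

Letter i (0-indexed) is shifted by i+6, so successive shifts are 6, 7, 8, ….
On study: s+6=y, t+7=a, u+8=c, d+9=m, y+10=i.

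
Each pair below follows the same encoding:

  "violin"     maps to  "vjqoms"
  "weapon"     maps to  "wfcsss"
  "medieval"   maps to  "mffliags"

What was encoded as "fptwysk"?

fortune

In violin: v→v is +0, i→j is +1, o→q is +2, l→o is +3 — the shift increases by 1 each position. Letter i (0-indexed) is shifted by i+0, so successive shifts are 0, 1, 2, ….
Reversing it on fptwysk: f−0=f, p−1=o, t−2=r, w−3=t, y−4=u, s−5=n, k−6=e.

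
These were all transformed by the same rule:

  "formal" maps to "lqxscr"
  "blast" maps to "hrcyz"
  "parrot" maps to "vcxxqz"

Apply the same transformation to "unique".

The shift depends on letter class: consonant f→l is +6, but vowel o→q is +2. The rule splits by letter class: vowels +2, consonants +6.
Applying it to unique: u(vowel)+2=w, n(cons)+6=t, i(vowel)+2=k, q(cons)+6=w, u(vowel)+2=w, e(vowel)+2=g.

wtkwwg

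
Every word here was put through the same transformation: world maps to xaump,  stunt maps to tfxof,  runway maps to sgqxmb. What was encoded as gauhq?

forge

It's a Vigenère-style cipher with numeric key [1,12,3]: position i shifts by key[i mod 3].
Undoing it on gauhq: g−1=f, a−12=o, u−3=r, h−1=g, q−12=e.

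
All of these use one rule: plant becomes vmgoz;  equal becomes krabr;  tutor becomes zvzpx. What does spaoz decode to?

Shifts by position in plant: pos 0: p→v (+6), pos 1: l→m (+1), pos 2: a→g (+6), pos 3: n→o (+1) — repeating every 2. The shifts repeat in a cycle of length 2: positions 0,1,… shift by +6, +1, then the pattern repeats.
Undoing it on spaoz: s−6=m, p−1=o, a−6=u, o−1=n, z−6=t.

mount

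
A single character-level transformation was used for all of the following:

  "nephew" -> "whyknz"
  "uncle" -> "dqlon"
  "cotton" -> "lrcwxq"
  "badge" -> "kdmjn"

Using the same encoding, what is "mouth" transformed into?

Shifts by position in nephew: pos 0: n→w (+9), pos 1: e→h (+3), pos 2: p→y (+9), pos 3: h→k (+3) — repeating every 2. A repeating key of period 2 is used — shifts +9, +3 over and over.
Applying it to mouth: m+9=v, o+3=r, u+9=d, t+3=w, h+9=q.

vrdwq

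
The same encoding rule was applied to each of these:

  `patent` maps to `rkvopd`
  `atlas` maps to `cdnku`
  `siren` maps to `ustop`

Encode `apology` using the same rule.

Shifts by position in patent: pos 0: p→r (+2), pos 1: a→k (+10), pos 2: t→v (+2), pos 3: e→o (+10) — repeating every 2. It's a Vigenère-style cipher with numeric key [2,10]: position i shifts by key[i mod 2].
Applying it to apology: a+2=c, p+10=z, o+2=q, l+10=v, o+2=q, g+10=q, y+2=a.

czqvqqa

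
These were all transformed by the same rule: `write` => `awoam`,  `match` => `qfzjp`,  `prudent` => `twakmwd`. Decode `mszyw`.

intro

In write: w→a is +4, r→w is +5, i→o is +6, t→a is +7 — the shift increases by 1 each position. The shift increases by 1 at each position, starting from +4: 4, 5, 6, ….
Reversing it on mszyw: m−4=i, s−5=n, z−6=t, y−7=r, w−8=o.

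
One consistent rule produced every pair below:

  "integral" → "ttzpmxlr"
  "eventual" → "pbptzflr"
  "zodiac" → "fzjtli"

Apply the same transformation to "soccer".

Two shifts are in play — +11 for a/e/i/o/u, +6 for every other letter.
Applying it to soccer: s(cons)+6=y, o(vowel)+11=z, c(cons)+6=i, c(cons)+6=i, e(vowel)+11=p, r(cons)+6=x.

yziipx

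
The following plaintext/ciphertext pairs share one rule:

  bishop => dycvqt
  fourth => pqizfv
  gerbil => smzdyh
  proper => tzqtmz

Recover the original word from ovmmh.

wheel

b(1)→d(3) and i(8)→y(24) fit y≡3x+0 (mod 26); the inverse of 3 mod 26 is 9. Treating letters as 0–25, the rule is x ↦ 3x + 0 (mod 26).
Undoing it on ovmmh: o(14)→9·(14−0)≡22=w; v(21)→9·(21−0)≡7=h; m(12)→9·(12−0)≡4=e; m(12)→9·(12−0)≡4=e; h(7)→9·(7−0)≡11=l (all mod 26).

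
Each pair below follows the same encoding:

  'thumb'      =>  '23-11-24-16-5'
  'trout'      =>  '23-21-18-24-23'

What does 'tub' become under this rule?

t is letter #20 and maps to 23: an offset of 3. Each letter is replaced by its alphabet position (a=1..z=26) + 3.
On tub: t=20→23, u=21→24, b=2→5.

23-24-5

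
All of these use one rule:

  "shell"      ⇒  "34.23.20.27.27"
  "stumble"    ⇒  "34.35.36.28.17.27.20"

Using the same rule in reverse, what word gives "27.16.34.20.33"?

s is letter #19 and maps to 34: an offset of 15. Letters become their 1-based position plus 15 (so a→16, b→17, …).
Reversing it on 27.16.34.20.33: 27→(27−15)÷1=12=l, 16→(16−15)÷1=1=a, 34→(34−15)÷1=19=s, 20→(20−15)÷1=5=e, 33→(33−15)÷1=18=r.

laser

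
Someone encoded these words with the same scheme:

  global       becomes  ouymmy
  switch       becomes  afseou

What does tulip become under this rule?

bdvtb

In global: g→o is +8, l→u is +9, o→y is +10, b→m is +11 — the shift increases by 1 each position. Each letter shifts forward by (position + 8), i.e. 8, 9, 10, … — the shift grows by one for each successive letter.
For tulip: t+8=b, u+9=d, l+10=v, i+11=t, p+12=b.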